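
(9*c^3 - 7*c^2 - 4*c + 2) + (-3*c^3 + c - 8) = 6*c^3 - 7*c^2 - 3*c - 6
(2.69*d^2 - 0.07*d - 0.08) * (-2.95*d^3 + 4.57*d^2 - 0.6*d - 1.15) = -7.9355*d^5 + 12.4998*d^4 - 1.6979*d^3 - 3.4171*d^2 + 0.1285*d + 0.092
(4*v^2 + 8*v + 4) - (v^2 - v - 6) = 3*v^2 + 9*v + 10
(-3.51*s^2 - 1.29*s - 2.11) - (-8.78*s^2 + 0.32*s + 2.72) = 5.27*s^2 - 1.61*s - 4.83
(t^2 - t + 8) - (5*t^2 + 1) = -4*t^2 - t + 7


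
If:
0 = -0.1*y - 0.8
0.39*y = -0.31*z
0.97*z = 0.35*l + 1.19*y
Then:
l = 55.09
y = -8.00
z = 10.06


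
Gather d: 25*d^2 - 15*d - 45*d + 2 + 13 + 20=25*d^2 - 60*d + 35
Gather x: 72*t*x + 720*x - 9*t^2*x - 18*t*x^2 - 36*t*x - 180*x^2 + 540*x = x^2*(-18*t - 180) + x*(-9*t^2 + 36*t + 1260)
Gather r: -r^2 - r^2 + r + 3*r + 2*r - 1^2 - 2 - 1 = -2*r^2 + 6*r - 4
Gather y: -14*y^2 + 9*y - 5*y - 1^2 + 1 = -14*y^2 + 4*y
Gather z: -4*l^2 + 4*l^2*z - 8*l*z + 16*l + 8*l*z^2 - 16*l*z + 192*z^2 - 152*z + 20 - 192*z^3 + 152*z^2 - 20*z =-4*l^2 + 16*l - 192*z^3 + z^2*(8*l + 344) + z*(4*l^2 - 24*l - 172) + 20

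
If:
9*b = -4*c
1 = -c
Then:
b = 4/9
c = -1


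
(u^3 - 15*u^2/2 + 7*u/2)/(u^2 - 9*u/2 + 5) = u*(2*u^2 - 15*u + 7)/(2*u^2 - 9*u + 10)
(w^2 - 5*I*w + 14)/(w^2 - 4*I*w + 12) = (w - 7*I)/(w - 6*I)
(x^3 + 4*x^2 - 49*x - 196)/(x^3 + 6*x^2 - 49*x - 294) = (x + 4)/(x + 6)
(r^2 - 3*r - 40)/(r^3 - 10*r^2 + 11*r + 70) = (r^2 - 3*r - 40)/(r^3 - 10*r^2 + 11*r + 70)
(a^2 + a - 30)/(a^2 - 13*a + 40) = (a + 6)/(a - 8)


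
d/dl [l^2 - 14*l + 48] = 2*l - 14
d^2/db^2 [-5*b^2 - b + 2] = -10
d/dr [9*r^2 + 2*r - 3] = 18*r + 2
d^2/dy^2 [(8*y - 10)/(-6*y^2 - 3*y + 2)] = 36*(-(4*y - 5)*(4*y + 1)^2 + 2*(4*y - 1)*(6*y^2 + 3*y - 2))/(6*y^2 + 3*y - 2)^3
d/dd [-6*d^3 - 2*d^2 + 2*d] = -18*d^2 - 4*d + 2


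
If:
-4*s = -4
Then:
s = 1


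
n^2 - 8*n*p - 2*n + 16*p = (n - 2)*(n - 8*p)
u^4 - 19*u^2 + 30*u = u*(u - 3)*(u - 2)*(u + 5)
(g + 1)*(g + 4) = g^2 + 5*g + 4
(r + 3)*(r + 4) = r^2 + 7*r + 12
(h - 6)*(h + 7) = h^2 + h - 42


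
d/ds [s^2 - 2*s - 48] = 2*s - 2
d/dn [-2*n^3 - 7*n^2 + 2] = 2*n*(-3*n - 7)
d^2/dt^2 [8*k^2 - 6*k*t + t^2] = 2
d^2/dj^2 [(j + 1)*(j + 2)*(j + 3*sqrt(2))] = 6*j + 6 + 6*sqrt(2)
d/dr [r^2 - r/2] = 2*r - 1/2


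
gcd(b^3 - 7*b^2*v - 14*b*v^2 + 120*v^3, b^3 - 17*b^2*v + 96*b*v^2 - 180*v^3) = b^2 - 11*b*v + 30*v^2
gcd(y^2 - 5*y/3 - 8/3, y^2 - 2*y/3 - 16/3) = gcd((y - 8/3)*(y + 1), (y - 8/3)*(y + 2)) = y - 8/3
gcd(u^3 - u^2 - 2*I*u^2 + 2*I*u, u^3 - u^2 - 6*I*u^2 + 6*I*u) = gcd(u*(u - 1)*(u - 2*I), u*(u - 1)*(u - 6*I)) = u^2 - u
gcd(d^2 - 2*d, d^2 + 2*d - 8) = d - 2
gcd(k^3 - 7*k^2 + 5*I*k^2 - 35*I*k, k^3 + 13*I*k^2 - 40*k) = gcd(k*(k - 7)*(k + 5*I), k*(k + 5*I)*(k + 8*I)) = k^2 + 5*I*k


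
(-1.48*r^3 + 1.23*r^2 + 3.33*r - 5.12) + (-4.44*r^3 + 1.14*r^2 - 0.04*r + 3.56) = -5.92*r^3 + 2.37*r^2 + 3.29*r - 1.56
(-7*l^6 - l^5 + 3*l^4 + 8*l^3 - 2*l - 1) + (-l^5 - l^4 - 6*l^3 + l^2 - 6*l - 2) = -7*l^6 - 2*l^5 + 2*l^4 + 2*l^3 + l^2 - 8*l - 3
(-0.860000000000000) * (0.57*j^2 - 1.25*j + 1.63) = -0.4902*j^2 + 1.075*j - 1.4018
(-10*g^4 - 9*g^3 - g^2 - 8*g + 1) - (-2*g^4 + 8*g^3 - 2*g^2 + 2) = -8*g^4 - 17*g^3 + g^2 - 8*g - 1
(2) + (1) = 3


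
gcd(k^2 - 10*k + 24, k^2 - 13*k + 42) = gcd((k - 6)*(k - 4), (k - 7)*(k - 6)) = k - 6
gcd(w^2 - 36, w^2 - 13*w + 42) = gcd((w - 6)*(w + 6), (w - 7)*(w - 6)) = w - 6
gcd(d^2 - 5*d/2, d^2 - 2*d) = d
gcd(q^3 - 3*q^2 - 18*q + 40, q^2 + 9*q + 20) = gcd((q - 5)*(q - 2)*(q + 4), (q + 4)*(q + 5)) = q + 4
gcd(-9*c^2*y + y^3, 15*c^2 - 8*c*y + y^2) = -3*c + y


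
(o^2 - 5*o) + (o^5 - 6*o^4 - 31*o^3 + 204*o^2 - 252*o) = o^5 - 6*o^4 - 31*o^3 + 205*o^2 - 257*o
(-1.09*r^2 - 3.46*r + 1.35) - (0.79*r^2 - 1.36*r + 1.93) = -1.88*r^2 - 2.1*r - 0.58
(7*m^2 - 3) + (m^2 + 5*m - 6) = 8*m^2 + 5*m - 9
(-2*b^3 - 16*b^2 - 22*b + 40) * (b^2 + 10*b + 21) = -2*b^5 - 36*b^4 - 224*b^3 - 516*b^2 - 62*b + 840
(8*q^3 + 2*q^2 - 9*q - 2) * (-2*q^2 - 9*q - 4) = -16*q^5 - 76*q^4 - 32*q^3 + 77*q^2 + 54*q + 8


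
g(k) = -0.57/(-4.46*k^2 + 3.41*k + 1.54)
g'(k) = -0.57*(8.92*k - 3.41)/(-4.46*k^2 + 3.41*k + 1.54)^2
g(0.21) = -0.28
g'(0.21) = 0.21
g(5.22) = 0.01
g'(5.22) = -0.00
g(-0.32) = 72.12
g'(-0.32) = 57155.82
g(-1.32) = 0.05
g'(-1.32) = 0.08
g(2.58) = 0.03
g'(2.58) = -0.03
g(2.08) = 0.05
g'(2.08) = -0.08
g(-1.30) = 0.05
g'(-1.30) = 0.08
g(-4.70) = 0.01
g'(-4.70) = 0.00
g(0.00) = -0.37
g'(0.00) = 0.82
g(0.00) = -0.37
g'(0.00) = 0.82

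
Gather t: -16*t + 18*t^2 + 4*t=18*t^2 - 12*t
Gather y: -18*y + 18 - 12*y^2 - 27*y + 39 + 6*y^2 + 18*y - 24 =-6*y^2 - 27*y + 33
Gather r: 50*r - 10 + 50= 50*r + 40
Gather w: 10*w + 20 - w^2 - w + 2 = -w^2 + 9*w + 22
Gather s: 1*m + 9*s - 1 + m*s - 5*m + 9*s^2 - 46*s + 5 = -4*m + 9*s^2 + s*(m - 37) + 4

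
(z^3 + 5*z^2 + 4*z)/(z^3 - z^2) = (z^2 + 5*z + 4)/(z*(z - 1))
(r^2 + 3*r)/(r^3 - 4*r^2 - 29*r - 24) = r/(r^2 - 7*r - 8)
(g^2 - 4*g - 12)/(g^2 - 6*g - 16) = (g - 6)/(g - 8)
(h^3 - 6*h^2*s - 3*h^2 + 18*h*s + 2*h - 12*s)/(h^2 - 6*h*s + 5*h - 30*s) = (h^2 - 3*h + 2)/(h + 5)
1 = 1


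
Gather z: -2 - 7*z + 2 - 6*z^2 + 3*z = -6*z^2 - 4*z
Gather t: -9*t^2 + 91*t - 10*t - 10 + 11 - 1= -9*t^2 + 81*t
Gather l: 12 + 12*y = 12*y + 12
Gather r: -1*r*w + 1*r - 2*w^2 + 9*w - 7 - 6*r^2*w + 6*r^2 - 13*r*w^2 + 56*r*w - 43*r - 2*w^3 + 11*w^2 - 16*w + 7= r^2*(6 - 6*w) + r*(-13*w^2 + 55*w - 42) - 2*w^3 + 9*w^2 - 7*w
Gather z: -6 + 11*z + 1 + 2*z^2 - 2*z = 2*z^2 + 9*z - 5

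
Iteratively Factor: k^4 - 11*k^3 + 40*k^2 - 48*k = (k - 4)*(k^3 - 7*k^2 + 12*k) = (k - 4)^2*(k^2 - 3*k) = k*(k - 4)^2*(k - 3)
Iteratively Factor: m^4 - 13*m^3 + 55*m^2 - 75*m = (m)*(m^3 - 13*m^2 + 55*m - 75) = m*(m - 3)*(m^2 - 10*m + 25) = m*(m - 5)*(m - 3)*(m - 5)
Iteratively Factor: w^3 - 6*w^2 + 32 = (w - 4)*(w^2 - 2*w - 8) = (w - 4)*(w + 2)*(w - 4)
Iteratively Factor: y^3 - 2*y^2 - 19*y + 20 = (y + 4)*(y^2 - 6*y + 5) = (y - 5)*(y + 4)*(y - 1)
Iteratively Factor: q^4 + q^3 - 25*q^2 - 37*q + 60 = (q + 4)*(q^3 - 3*q^2 - 13*q + 15) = (q - 5)*(q + 4)*(q^2 + 2*q - 3) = (q - 5)*(q - 1)*(q + 4)*(q + 3)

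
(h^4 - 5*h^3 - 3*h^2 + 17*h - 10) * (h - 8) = h^5 - 13*h^4 + 37*h^3 + 41*h^2 - 146*h + 80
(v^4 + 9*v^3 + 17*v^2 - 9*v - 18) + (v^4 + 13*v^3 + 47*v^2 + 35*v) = 2*v^4 + 22*v^3 + 64*v^2 + 26*v - 18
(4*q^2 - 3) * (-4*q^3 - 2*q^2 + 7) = -16*q^5 - 8*q^4 + 12*q^3 + 34*q^2 - 21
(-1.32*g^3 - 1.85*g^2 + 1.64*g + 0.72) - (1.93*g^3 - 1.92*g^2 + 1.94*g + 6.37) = -3.25*g^3 + 0.0699999999999998*g^2 - 0.3*g - 5.65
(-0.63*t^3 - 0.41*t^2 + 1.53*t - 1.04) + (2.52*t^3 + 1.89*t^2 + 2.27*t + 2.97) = 1.89*t^3 + 1.48*t^2 + 3.8*t + 1.93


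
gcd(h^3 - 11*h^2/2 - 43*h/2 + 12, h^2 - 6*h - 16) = h - 8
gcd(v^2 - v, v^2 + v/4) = v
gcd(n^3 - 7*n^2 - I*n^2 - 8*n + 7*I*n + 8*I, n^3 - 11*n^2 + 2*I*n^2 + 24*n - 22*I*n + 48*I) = n - 8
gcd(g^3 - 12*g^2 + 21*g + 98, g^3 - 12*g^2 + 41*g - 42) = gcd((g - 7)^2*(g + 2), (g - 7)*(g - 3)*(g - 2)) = g - 7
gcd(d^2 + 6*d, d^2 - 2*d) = d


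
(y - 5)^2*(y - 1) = y^3 - 11*y^2 + 35*y - 25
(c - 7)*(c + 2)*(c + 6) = c^3 + c^2 - 44*c - 84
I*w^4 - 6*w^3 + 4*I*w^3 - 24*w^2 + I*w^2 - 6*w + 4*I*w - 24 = (w + 4)*(w + I)*(w + 6*I)*(I*w + 1)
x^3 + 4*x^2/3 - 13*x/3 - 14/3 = (x - 2)*(x + 1)*(x + 7/3)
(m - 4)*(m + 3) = m^2 - m - 12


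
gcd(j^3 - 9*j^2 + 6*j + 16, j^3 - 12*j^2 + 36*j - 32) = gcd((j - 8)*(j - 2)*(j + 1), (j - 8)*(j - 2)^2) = j^2 - 10*j + 16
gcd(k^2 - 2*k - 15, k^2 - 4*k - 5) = k - 5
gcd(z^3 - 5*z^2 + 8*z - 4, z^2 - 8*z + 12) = z - 2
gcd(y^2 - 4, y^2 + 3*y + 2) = y + 2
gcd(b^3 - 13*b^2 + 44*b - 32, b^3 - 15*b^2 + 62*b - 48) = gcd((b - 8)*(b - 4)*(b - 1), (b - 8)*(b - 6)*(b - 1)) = b^2 - 9*b + 8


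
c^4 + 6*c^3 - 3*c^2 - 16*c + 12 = (c - 1)^2*(c + 2)*(c + 6)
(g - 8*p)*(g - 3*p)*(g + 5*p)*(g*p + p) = g^4*p - 6*g^3*p^2 + g^3*p - 31*g^2*p^3 - 6*g^2*p^2 + 120*g*p^4 - 31*g*p^3 + 120*p^4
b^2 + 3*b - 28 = (b - 4)*(b + 7)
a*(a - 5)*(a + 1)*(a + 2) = a^4 - 2*a^3 - 13*a^2 - 10*a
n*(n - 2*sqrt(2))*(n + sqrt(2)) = n^3 - sqrt(2)*n^2 - 4*n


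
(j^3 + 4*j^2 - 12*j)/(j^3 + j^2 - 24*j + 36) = j/(j - 3)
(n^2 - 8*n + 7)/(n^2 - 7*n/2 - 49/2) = 2*(n - 1)/(2*n + 7)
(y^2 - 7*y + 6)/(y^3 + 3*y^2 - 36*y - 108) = (y - 1)/(y^2 + 9*y + 18)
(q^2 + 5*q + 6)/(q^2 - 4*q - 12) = (q + 3)/(q - 6)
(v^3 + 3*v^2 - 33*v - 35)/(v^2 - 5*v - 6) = (v^2 + 2*v - 35)/(v - 6)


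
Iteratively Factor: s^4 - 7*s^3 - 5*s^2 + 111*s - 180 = (s - 3)*(s^3 - 4*s^2 - 17*s + 60) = (s - 3)*(s + 4)*(s^2 - 8*s + 15) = (s - 5)*(s - 3)*(s + 4)*(s - 3)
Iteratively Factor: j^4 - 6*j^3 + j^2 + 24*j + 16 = (j - 4)*(j^3 - 2*j^2 - 7*j - 4) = (j - 4)^2*(j^2 + 2*j + 1) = (j - 4)^2*(j + 1)*(j + 1)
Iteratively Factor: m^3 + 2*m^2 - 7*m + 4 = (m - 1)*(m^2 + 3*m - 4) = (m - 1)^2*(m + 4)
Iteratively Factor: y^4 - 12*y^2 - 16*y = (y)*(y^3 - 12*y - 16) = y*(y - 4)*(y^2 + 4*y + 4) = y*(y - 4)*(y + 2)*(y + 2)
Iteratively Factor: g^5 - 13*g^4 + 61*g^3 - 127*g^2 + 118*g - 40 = (g - 4)*(g^4 - 9*g^3 + 25*g^2 - 27*g + 10) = (g - 5)*(g - 4)*(g^3 - 4*g^2 + 5*g - 2) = (g - 5)*(g - 4)*(g - 2)*(g^2 - 2*g + 1) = (g - 5)*(g - 4)*(g - 2)*(g - 1)*(g - 1)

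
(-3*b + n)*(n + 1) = -3*b*n - 3*b + n^2 + n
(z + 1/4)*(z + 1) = z^2 + 5*z/4 + 1/4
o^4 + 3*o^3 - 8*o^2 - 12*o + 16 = (o - 2)*(o - 1)*(o + 2)*(o + 4)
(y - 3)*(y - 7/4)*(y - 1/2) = y^3 - 21*y^2/4 + 61*y/8 - 21/8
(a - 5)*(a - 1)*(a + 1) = a^3 - 5*a^2 - a + 5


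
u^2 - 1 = (u - 1)*(u + 1)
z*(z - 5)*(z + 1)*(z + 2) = z^4 - 2*z^3 - 13*z^2 - 10*z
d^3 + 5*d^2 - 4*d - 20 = (d - 2)*(d + 2)*(d + 5)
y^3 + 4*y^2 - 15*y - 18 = (y - 3)*(y + 1)*(y + 6)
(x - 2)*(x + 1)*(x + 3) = x^3 + 2*x^2 - 5*x - 6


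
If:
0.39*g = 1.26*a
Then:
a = 0.30952380952381*g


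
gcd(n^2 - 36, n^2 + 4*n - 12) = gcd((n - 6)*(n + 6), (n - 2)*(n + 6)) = n + 6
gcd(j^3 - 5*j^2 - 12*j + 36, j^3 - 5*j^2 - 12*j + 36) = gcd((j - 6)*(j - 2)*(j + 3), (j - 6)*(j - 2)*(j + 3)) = j^3 - 5*j^2 - 12*j + 36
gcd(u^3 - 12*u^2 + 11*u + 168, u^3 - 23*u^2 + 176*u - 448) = u^2 - 15*u + 56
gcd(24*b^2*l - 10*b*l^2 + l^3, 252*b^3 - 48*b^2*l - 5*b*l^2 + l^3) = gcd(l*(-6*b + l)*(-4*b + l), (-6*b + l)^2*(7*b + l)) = 6*b - l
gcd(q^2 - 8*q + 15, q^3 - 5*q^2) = q - 5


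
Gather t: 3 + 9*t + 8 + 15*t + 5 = 24*t + 16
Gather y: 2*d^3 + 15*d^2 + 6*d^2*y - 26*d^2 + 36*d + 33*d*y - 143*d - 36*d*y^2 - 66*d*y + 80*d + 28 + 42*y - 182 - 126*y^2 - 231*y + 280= 2*d^3 - 11*d^2 - 27*d + y^2*(-36*d - 126) + y*(6*d^2 - 33*d - 189) + 126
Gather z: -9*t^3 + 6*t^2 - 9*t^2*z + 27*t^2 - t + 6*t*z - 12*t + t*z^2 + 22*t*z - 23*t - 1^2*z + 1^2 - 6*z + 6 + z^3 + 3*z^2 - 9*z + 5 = -9*t^3 + 33*t^2 - 36*t + z^3 + z^2*(t + 3) + z*(-9*t^2 + 28*t - 16) + 12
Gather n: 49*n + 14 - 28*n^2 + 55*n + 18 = -28*n^2 + 104*n + 32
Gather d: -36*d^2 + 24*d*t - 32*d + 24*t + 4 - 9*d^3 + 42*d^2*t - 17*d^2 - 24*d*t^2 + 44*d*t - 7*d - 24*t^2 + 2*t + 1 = -9*d^3 + d^2*(42*t - 53) + d*(-24*t^2 + 68*t - 39) - 24*t^2 + 26*t + 5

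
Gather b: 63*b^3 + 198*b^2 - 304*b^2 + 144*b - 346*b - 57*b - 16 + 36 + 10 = 63*b^3 - 106*b^2 - 259*b + 30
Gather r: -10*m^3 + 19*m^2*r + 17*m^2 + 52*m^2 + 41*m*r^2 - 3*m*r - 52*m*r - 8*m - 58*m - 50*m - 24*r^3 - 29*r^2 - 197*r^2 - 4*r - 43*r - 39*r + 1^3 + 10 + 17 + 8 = -10*m^3 + 69*m^2 - 116*m - 24*r^3 + r^2*(41*m - 226) + r*(19*m^2 - 55*m - 86) + 36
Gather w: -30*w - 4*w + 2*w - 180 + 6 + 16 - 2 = -32*w - 160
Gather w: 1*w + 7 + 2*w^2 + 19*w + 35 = 2*w^2 + 20*w + 42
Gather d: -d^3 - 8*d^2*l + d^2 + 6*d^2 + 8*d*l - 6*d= -d^3 + d^2*(7 - 8*l) + d*(8*l - 6)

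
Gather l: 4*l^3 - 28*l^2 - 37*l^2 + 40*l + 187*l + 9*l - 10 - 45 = 4*l^3 - 65*l^2 + 236*l - 55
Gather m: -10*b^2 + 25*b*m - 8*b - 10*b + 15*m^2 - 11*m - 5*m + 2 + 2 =-10*b^2 - 18*b + 15*m^2 + m*(25*b - 16) + 4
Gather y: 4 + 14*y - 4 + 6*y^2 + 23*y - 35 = 6*y^2 + 37*y - 35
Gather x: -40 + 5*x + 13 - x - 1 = 4*x - 28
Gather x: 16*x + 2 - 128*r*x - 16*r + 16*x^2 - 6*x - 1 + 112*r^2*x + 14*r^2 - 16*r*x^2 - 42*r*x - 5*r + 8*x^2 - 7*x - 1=14*r^2 - 21*r + x^2*(24 - 16*r) + x*(112*r^2 - 170*r + 3)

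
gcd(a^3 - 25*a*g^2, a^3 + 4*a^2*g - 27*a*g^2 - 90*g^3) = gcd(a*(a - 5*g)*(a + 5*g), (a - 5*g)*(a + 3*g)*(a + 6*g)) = a - 5*g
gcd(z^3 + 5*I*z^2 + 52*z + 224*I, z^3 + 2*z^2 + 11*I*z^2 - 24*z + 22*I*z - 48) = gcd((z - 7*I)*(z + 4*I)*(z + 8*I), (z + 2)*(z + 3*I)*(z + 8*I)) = z + 8*I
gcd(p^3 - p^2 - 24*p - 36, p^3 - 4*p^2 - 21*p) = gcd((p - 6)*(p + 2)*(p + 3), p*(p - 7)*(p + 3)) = p + 3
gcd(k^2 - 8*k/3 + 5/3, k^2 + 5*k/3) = 1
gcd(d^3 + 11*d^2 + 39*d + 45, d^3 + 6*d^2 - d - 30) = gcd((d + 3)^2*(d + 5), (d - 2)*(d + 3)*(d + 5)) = d^2 + 8*d + 15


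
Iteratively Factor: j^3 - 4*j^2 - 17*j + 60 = (j - 5)*(j^2 + j - 12) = (j - 5)*(j + 4)*(j - 3)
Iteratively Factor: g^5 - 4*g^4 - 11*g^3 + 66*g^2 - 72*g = (g + 4)*(g^4 - 8*g^3 + 21*g^2 - 18*g) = (g - 3)*(g + 4)*(g^3 - 5*g^2 + 6*g) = g*(g - 3)*(g + 4)*(g^2 - 5*g + 6) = g*(g - 3)*(g - 2)*(g + 4)*(g - 3)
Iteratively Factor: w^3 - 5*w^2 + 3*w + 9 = (w - 3)*(w^2 - 2*w - 3) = (w - 3)*(w + 1)*(w - 3)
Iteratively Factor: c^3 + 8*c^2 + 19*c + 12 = (c + 4)*(c^2 + 4*c + 3) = (c + 3)*(c + 4)*(c + 1)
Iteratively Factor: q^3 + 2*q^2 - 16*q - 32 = (q - 4)*(q^2 + 6*q + 8) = (q - 4)*(q + 4)*(q + 2)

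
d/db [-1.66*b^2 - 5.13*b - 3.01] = -3.32*b - 5.13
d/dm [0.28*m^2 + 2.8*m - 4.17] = 0.56*m + 2.8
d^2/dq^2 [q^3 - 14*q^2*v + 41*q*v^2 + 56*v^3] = 6*q - 28*v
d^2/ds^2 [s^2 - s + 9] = 2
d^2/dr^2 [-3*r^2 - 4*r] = -6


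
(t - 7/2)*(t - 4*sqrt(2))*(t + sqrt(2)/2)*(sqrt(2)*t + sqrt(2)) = sqrt(2)*t^4 - 7*t^3 - 5*sqrt(2)*t^3/2 - 15*sqrt(2)*t^2/2 + 35*t^2/2 + 10*sqrt(2)*t + 49*t/2 + 14*sqrt(2)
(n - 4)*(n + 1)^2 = n^3 - 2*n^2 - 7*n - 4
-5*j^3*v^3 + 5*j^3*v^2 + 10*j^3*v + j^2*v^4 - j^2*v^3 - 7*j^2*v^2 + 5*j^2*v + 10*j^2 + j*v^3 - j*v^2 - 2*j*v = (-5*j + v)*(v - 2)*(j*v + 1)*(j*v + j)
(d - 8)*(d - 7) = d^2 - 15*d + 56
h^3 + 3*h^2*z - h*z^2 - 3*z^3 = (h - z)*(h + z)*(h + 3*z)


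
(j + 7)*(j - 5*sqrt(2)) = j^2 - 5*sqrt(2)*j + 7*j - 35*sqrt(2)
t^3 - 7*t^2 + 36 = (t - 6)*(t - 3)*(t + 2)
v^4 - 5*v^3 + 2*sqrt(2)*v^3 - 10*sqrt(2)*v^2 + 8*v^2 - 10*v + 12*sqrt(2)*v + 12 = (v - 3)*(v - 2)*(v + sqrt(2))^2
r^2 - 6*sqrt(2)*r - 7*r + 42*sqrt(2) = (r - 7)*(r - 6*sqrt(2))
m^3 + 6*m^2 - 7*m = m*(m - 1)*(m + 7)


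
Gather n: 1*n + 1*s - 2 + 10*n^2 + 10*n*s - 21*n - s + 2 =10*n^2 + n*(10*s - 20)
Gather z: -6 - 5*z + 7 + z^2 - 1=z^2 - 5*z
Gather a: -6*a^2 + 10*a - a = -6*a^2 + 9*a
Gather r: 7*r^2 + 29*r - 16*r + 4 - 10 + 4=7*r^2 + 13*r - 2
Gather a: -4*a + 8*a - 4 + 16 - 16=4*a - 4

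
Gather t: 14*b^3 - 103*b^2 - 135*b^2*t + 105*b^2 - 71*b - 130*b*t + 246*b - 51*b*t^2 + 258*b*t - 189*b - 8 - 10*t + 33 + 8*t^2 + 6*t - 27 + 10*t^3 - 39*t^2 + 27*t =14*b^3 + 2*b^2 - 14*b + 10*t^3 + t^2*(-51*b - 31) + t*(-135*b^2 + 128*b + 23) - 2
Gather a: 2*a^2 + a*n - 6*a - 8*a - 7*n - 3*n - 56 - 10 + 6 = 2*a^2 + a*(n - 14) - 10*n - 60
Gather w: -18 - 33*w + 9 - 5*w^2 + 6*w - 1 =-5*w^2 - 27*w - 10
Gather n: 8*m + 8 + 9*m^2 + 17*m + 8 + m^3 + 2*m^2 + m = m^3 + 11*m^2 + 26*m + 16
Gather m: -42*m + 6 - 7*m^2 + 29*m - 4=-7*m^2 - 13*m + 2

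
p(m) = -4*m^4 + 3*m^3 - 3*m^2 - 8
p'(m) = -16*m^3 + 9*m^2 - 6*m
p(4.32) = -1215.26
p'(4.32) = -1147.90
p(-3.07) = -478.39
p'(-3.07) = 566.20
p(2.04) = -64.29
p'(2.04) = -110.62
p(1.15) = -14.40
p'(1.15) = -19.33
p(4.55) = -1501.89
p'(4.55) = -1348.12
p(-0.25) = -8.25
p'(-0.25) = 2.31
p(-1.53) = -47.69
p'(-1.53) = 87.55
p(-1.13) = -22.68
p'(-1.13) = 41.36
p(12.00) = -78200.00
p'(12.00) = -26424.00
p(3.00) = -278.00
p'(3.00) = -369.00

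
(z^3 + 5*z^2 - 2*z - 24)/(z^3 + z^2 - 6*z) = (z + 4)/z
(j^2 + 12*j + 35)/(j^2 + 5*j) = (j + 7)/j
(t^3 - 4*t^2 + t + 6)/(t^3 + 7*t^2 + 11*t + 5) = (t^2 - 5*t + 6)/(t^2 + 6*t + 5)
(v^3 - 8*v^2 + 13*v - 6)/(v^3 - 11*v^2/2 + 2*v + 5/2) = 2*(v^2 - 7*v + 6)/(2*v^2 - 9*v - 5)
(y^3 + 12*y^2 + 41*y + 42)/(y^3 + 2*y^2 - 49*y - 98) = (y + 3)/(y - 7)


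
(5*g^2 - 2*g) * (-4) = -20*g^2 + 8*g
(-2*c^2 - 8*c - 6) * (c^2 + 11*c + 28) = -2*c^4 - 30*c^3 - 150*c^2 - 290*c - 168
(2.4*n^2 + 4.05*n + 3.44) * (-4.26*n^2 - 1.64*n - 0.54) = -10.224*n^4 - 21.189*n^3 - 22.5924*n^2 - 7.8286*n - 1.8576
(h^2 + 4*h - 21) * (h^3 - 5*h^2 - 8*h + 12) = h^5 - h^4 - 49*h^3 + 85*h^2 + 216*h - 252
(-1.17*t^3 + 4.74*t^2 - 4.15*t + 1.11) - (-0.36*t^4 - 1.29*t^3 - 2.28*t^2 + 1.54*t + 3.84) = 0.36*t^4 + 0.12*t^3 + 7.02*t^2 - 5.69*t - 2.73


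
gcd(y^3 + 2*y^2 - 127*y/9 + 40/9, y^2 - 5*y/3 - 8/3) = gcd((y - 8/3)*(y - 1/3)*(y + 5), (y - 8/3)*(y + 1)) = y - 8/3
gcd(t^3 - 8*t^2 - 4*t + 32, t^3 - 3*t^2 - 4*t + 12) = t^2 - 4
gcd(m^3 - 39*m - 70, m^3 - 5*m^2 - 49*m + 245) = m - 7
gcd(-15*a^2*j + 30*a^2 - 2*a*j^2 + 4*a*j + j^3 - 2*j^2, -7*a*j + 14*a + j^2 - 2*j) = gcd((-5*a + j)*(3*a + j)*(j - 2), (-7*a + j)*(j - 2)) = j - 2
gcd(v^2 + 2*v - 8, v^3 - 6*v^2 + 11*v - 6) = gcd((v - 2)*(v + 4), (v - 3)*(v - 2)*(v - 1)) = v - 2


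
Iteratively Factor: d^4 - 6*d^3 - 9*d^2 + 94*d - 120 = (d + 4)*(d^3 - 10*d^2 + 31*d - 30) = (d - 5)*(d + 4)*(d^2 - 5*d + 6) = (d - 5)*(d - 3)*(d + 4)*(d - 2)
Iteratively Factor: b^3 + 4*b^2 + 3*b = (b + 1)*(b^2 + 3*b) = (b + 1)*(b + 3)*(b)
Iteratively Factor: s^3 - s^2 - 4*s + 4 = (s - 2)*(s^2 + s - 2) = (s - 2)*(s + 2)*(s - 1)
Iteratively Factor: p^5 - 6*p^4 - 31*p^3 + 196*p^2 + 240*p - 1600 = (p + 4)*(p^4 - 10*p^3 + 9*p^2 + 160*p - 400) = (p + 4)^2*(p^3 - 14*p^2 + 65*p - 100) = (p - 5)*(p + 4)^2*(p^2 - 9*p + 20) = (p - 5)^2*(p + 4)^2*(p - 4)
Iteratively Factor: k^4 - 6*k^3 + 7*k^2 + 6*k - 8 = (k - 2)*(k^3 - 4*k^2 - k + 4) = (k - 2)*(k + 1)*(k^2 - 5*k + 4) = (k - 2)*(k - 1)*(k + 1)*(k - 4)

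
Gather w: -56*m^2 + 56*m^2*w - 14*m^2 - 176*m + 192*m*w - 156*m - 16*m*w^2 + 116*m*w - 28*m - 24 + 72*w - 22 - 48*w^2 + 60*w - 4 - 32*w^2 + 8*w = -70*m^2 - 360*m + w^2*(-16*m - 80) + w*(56*m^2 + 308*m + 140) - 50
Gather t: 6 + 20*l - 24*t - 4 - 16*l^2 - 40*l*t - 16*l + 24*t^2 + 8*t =-16*l^2 + 4*l + 24*t^2 + t*(-40*l - 16) + 2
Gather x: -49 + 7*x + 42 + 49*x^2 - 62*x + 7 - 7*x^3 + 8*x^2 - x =-7*x^3 + 57*x^2 - 56*x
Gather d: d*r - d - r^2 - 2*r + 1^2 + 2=d*(r - 1) - r^2 - 2*r + 3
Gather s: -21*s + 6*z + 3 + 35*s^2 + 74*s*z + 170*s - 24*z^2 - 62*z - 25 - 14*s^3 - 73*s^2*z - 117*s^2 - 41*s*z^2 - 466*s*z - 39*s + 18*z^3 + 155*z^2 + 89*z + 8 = -14*s^3 + s^2*(-73*z - 82) + s*(-41*z^2 - 392*z + 110) + 18*z^3 + 131*z^2 + 33*z - 14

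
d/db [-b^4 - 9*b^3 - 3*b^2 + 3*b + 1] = -4*b^3 - 27*b^2 - 6*b + 3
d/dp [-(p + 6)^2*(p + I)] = (p + 6)*(-3*p - 6 - 2*I)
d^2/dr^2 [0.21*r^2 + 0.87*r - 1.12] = 0.420000000000000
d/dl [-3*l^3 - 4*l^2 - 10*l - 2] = -9*l^2 - 8*l - 10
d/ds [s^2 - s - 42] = 2*s - 1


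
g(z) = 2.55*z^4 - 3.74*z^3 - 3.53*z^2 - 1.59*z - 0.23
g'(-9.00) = -8282.67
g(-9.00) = 19185.16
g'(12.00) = 15923.61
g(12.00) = 45886.45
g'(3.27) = 212.00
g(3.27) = 117.61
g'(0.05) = -1.97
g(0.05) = -0.32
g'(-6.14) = -2742.28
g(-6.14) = 4366.38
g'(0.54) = -7.07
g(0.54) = -2.49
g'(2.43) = 61.36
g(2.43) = 10.31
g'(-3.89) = -744.32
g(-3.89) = 756.59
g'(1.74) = 5.89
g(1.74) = -10.01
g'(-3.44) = -525.29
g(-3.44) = 472.80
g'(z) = 10.2*z^3 - 11.22*z^2 - 7.06*z - 1.59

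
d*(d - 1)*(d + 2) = d^3 + d^2 - 2*d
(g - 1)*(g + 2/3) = g^2 - g/3 - 2/3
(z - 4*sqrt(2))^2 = z^2 - 8*sqrt(2)*z + 32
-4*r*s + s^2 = s*(-4*r + s)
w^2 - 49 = (w - 7)*(w + 7)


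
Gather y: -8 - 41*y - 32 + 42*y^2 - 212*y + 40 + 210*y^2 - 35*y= 252*y^2 - 288*y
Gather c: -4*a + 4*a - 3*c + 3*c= 0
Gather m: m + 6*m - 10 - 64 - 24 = 7*m - 98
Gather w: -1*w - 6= -w - 6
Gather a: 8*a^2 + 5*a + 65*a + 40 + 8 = 8*a^2 + 70*a + 48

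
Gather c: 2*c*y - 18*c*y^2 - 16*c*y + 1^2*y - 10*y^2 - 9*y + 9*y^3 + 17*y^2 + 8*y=c*(-18*y^2 - 14*y) + 9*y^3 + 7*y^2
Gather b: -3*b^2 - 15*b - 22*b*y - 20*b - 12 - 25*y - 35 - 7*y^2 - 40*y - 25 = -3*b^2 + b*(-22*y - 35) - 7*y^2 - 65*y - 72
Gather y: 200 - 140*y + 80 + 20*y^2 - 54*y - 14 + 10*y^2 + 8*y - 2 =30*y^2 - 186*y + 264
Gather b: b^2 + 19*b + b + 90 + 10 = b^2 + 20*b + 100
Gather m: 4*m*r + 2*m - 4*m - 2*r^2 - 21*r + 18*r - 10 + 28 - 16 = m*(4*r - 2) - 2*r^2 - 3*r + 2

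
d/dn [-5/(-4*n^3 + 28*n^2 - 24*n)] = 5*(-3*n^2 + 14*n - 6)/(4*n^2*(n^2 - 7*n + 6)^2)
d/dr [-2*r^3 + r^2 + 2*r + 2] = -6*r^2 + 2*r + 2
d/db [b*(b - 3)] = 2*b - 3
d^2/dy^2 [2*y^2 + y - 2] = 4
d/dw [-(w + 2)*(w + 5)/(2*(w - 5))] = (-w^2 + 10*w + 45)/(2*(w^2 - 10*w + 25))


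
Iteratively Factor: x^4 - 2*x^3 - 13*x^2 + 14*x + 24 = (x + 3)*(x^3 - 5*x^2 + 2*x + 8) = (x - 4)*(x + 3)*(x^2 - x - 2) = (x - 4)*(x - 2)*(x + 3)*(x + 1)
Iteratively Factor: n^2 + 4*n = (n)*(n + 4)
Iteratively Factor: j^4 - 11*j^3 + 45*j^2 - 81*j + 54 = (j - 2)*(j^3 - 9*j^2 + 27*j - 27) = (j - 3)*(j - 2)*(j^2 - 6*j + 9) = (j - 3)^2*(j - 2)*(j - 3)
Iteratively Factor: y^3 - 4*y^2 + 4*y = (y - 2)*(y^2 - 2*y) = y*(y - 2)*(y - 2)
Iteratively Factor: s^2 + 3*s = (s)*(s + 3)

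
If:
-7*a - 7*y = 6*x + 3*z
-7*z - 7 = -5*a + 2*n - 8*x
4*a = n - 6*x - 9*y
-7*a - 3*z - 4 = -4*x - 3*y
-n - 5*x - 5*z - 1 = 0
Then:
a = 82/415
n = 257/83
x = 179/415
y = -13/415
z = -519/415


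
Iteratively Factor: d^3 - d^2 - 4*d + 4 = (d - 1)*(d^2 - 4) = (d - 1)*(d + 2)*(d - 2)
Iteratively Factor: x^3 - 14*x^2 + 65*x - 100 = (x - 4)*(x^2 - 10*x + 25) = (x - 5)*(x - 4)*(x - 5)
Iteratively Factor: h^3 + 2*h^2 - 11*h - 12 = (h + 1)*(h^2 + h - 12) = (h + 1)*(h + 4)*(h - 3)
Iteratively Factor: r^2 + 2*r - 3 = (r - 1)*(r + 3)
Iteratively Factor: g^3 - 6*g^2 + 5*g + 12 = (g + 1)*(g^2 - 7*g + 12) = (g - 3)*(g + 1)*(g - 4)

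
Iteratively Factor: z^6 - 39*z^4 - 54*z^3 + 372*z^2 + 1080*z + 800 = (z - 5)*(z^5 + 5*z^4 - 14*z^3 - 124*z^2 - 248*z - 160) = (z - 5)*(z + 2)*(z^4 + 3*z^3 - 20*z^2 - 84*z - 80) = (z - 5)^2*(z + 2)*(z^3 + 8*z^2 + 20*z + 16) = (z - 5)^2*(z + 2)^2*(z^2 + 6*z + 8) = (z - 5)^2*(z + 2)^2*(z + 4)*(z + 2)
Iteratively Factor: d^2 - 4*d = (d)*(d - 4)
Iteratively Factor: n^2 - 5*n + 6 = (n - 3)*(n - 2)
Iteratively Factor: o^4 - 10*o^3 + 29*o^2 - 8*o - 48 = (o + 1)*(o^3 - 11*o^2 + 40*o - 48) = (o - 4)*(o + 1)*(o^2 - 7*o + 12) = (o - 4)^2*(o + 1)*(o - 3)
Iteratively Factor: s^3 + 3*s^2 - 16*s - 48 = (s + 3)*(s^2 - 16) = (s + 3)*(s + 4)*(s - 4)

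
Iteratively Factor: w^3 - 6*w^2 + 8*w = (w - 2)*(w^2 - 4*w) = (w - 4)*(w - 2)*(w)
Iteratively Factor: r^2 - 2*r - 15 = (r - 5)*(r + 3)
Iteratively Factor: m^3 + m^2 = (m)*(m^2 + m) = m*(m + 1)*(m)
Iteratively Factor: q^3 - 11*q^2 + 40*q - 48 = (q - 4)*(q^2 - 7*q + 12) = (q - 4)*(q - 3)*(q - 4)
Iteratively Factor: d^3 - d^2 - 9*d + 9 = (d + 3)*(d^2 - 4*d + 3) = (d - 3)*(d + 3)*(d - 1)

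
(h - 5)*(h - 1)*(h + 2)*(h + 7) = h^4 + 3*h^3 - 35*h^2 - 39*h + 70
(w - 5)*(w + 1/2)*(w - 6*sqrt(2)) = w^3 - 6*sqrt(2)*w^2 - 9*w^2/2 - 5*w/2 + 27*sqrt(2)*w + 15*sqrt(2)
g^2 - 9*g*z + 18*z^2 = (g - 6*z)*(g - 3*z)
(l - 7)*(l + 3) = l^2 - 4*l - 21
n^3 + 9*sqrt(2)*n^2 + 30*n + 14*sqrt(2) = (n + sqrt(2))^2*(n + 7*sqrt(2))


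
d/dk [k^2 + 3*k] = 2*k + 3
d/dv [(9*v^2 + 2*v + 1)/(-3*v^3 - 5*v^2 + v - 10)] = (27*v^4 + 12*v^3 + 28*v^2 - 170*v - 21)/(9*v^6 + 30*v^5 + 19*v^4 + 50*v^3 + 101*v^2 - 20*v + 100)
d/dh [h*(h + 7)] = 2*h + 7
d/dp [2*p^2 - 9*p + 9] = 4*p - 9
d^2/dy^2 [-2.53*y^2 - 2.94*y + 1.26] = -5.06000000000000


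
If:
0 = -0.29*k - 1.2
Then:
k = -4.14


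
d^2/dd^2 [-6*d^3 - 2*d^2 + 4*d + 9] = -36*d - 4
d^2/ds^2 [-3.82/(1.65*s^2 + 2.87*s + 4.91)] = (20.7999*s^2 + 36.17922*s - 3.82*(3.3*s + 2.87)*(6.6*s + 5.74) + 61.89546)/(1.65*s^2 + 2.87*s + 4.91)^3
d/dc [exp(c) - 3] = exp(c)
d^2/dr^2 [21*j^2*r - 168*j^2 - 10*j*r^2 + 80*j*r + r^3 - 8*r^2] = -20*j + 6*r - 16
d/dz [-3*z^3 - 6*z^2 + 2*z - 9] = -9*z^2 - 12*z + 2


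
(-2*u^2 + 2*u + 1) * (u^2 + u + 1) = -2*u^4 + u^2 + 3*u + 1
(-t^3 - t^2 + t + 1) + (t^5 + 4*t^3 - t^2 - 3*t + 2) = t^5 + 3*t^3 - 2*t^2 - 2*t + 3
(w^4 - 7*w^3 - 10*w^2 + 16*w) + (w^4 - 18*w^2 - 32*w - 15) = 2*w^4 - 7*w^3 - 28*w^2 - 16*w - 15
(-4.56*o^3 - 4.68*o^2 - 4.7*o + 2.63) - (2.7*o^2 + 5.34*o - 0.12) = -4.56*o^3 - 7.38*o^2 - 10.04*o + 2.75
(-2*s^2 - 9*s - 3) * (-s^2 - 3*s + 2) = 2*s^4 + 15*s^3 + 26*s^2 - 9*s - 6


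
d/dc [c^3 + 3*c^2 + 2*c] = 3*c^2 + 6*c + 2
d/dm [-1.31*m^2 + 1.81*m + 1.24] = 1.81 - 2.62*m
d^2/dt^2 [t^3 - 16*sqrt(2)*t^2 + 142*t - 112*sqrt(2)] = 6*t - 32*sqrt(2)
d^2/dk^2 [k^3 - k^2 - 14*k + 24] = 6*k - 2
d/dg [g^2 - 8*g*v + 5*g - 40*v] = 2*g - 8*v + 5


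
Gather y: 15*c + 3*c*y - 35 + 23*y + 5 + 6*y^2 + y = 15*c + 6*y^2 + y*(3*c + 24) - 30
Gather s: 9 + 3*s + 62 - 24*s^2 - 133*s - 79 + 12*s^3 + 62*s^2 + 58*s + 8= 12*s^3 + 38*s^2 - 72*s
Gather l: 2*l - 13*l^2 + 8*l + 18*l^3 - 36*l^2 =18*l^3 - 49*l^2 + 10*l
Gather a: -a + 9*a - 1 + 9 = 8*a + 8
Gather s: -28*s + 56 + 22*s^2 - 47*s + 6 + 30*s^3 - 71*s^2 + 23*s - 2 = 30*s^3 - 49*s^2 - 52*s + 60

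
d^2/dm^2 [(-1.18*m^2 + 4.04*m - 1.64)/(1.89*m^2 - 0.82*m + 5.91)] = (25.20504*m^3 + 43.933428*m^2 - 255.508344*m - 8.84121999999999)/(6.751269*m^6 - 8.787366*m^5 + 67.145841*m^4 - 55.507276*m^3 + 209.963979*m^2 - 85.923126*m + 206.425071)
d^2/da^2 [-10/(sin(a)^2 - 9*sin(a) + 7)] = 10*(4*sin(a)^4 - 27*sin(a)^3 + 47*sin(a)^2 + 117*sin(a) - 148)/(sin(a)^2 - 9*sin(a) + 7)^3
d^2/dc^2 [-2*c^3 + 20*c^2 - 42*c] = 40 - 12*c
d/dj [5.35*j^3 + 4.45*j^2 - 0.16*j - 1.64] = 16.05*j^2 + 8.9*j - 0.16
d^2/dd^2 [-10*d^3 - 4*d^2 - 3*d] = -60*d - 8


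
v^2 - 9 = (v - 3)*(v + 3)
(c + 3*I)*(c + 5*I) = c^2 + 8*I*c - 15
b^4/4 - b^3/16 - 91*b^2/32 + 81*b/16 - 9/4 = (b/4 + 1)*(b - 2)*(b - 3/2)*(b - 3/4)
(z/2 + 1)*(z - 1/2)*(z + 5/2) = z^3/2 + 2*z^2 + 11*z/8 - 5/4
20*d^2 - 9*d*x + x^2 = (-5*d + x)*(-4*d + x)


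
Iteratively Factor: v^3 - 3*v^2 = (v)*(v^2 - 3*v) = v^2*(v - 3)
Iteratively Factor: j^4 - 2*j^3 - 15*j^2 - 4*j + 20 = (j - 1)*(j^3 - j^2 - 16*j - 20) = (j - 5)*(j - 1)*(j^2 + 4*j + 4) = (j - 5)*(j - 1)*(j + 2)*(j + 2)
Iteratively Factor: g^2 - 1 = (g - 1)*(g + 1)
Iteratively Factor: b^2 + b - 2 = (b + 2)*(b - 1)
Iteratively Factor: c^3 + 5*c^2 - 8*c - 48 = (c - 3)*(c^2 + 8*c + 16) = (c - 3)*(c + 4)*(c + 4)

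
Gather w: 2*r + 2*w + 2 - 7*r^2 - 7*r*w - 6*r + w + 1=-7*r^2 - 4*r + w*(3 - 7*r) + 3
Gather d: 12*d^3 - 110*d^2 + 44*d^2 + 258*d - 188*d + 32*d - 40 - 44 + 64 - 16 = 12*d^3 - 66*d^2 + 102*d - 36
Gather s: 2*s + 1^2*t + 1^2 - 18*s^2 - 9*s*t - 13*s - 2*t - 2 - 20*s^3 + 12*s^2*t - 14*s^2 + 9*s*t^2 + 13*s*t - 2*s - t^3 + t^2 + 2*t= -20*s^3 + s^2*(12*t - 32) + s*(9*t^2 + 4*t - 13) - t^3 + t^2 + t - 1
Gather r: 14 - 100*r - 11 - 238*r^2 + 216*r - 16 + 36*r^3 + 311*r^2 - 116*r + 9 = 36*r^3 + 73*r^2 - 4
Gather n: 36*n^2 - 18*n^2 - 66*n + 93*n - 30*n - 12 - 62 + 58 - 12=18*n^2 - 3*n - 28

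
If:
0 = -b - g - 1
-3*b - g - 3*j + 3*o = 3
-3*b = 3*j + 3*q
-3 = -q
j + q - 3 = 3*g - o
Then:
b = 7/5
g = -12/5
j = -22/5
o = -14/5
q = 3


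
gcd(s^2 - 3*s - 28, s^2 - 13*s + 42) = s - 7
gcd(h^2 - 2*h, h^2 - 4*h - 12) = 1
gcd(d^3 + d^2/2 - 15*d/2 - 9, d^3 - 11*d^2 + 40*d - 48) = d - 3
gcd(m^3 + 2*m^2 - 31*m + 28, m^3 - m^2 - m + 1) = m - 1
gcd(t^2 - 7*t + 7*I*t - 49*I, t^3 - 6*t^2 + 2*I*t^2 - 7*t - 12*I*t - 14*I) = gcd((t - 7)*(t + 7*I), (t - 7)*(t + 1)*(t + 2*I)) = t - 7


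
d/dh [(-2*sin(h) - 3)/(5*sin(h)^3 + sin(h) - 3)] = (20*sin(h)^3 + 45*sin(h)^2 + 9)*cos(h)/(5*sin(h)^3 + sin(h) - 3)^2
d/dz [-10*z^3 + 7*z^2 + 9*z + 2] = -30*z^2 + 14*z + 9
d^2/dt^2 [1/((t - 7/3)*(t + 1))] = 6*(9*(t + 1)^2 + 3*(t + 1)*(3*t - 7) + (3*t - 7)^2)/((t + 1)^3*(3*t - 7)^3)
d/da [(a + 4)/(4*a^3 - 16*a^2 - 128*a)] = (4 - a)/(2*a^2*(a^2 - 16*a + 64))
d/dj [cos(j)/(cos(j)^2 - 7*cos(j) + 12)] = (cos(j)^2 - 12)*sin(j)/((cos(j) - 4)^2*(cos(j) - 3)^2)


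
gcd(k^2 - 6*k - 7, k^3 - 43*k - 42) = k^2 - 6*k - 7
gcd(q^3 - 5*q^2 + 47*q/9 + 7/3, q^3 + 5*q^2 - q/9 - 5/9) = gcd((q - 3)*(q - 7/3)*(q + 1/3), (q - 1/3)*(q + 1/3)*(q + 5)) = q + 1/3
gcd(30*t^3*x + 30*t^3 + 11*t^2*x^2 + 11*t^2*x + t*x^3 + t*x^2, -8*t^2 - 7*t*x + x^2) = 1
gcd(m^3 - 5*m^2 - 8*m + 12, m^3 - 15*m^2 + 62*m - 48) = m^2 - 7*m + 6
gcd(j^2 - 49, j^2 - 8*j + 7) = j - 7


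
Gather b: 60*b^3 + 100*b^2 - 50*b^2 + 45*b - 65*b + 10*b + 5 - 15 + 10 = 60*b^3 + 50*b^2 - 10*b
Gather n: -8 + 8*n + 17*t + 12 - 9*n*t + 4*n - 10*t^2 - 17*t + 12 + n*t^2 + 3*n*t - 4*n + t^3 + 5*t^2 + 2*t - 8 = n*(t^2 - 6*t + 8) + t^3 - 5*t^2 + 2*t + 8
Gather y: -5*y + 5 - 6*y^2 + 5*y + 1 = 6 - 6*y^2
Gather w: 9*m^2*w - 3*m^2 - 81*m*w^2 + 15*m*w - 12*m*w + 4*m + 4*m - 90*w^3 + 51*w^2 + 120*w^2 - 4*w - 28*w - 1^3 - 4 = -3*m^2 + 8*m - 90*w^3 + w^2*(171 - 81*m) + w*(9*m^2 + 3*m - 32) - 5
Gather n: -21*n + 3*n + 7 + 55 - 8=54 - 18*n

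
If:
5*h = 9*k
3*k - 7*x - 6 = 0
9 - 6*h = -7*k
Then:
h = 81/19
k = 45/19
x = 3/19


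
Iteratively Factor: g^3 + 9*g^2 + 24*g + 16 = (g + 4)*(g^2 + 5*g + 4) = (g + 1)*(g + 4)*(g + 4)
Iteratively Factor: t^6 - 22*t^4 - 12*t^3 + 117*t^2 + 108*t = (t - 4)*(t^5 + 4*t^4 - 6*t^3 - 36*t^2 - 27*t) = (t - 4)*(t - 3)*(t^4 + 7*t^3 + 15*t^2 + 9*t) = t*(t - 4)*(t - 3)*(t^3 + 7*t^2 + 15*t + 9) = t*(t - 4)*(t - 3)*(t + 1)*(t^2 + 6*t + 9) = t*(t - 4)*(t - 3)*(t + 1)*(t + 3)*(t + 3)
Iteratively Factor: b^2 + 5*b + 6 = (b + 2)*(b + 3)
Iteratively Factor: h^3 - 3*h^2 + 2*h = (h - 1)*(h^2 - 2*h) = (h - 2)*(h - 1)*(h)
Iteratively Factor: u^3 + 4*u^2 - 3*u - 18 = (u - 2)*(u^2 + 6*u + 9) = (u - 2)*(u + 3)*(u + 3)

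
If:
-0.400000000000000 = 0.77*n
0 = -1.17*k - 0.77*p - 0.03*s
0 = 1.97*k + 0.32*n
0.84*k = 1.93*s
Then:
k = 0.08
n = -0.52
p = -0.13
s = 0.04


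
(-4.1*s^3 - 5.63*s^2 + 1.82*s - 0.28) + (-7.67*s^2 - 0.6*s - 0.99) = -4.1*s^3 - 13.3*s^2 + 1.22*s - 1.27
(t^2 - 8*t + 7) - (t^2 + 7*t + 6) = 1 - 15*t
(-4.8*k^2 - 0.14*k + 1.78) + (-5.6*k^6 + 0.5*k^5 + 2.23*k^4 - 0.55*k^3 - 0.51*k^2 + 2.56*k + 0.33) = -5.6*k^6 + 0.5*k^5 + 2.23*k^4 - 0.55*k^3 - 5.31*k^2 + 2.42*k + 2.11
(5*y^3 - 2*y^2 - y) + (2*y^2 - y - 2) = 5*y^3 - 2*y - 2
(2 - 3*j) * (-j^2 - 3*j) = 3*j^3 + 7*j^2 - 6*j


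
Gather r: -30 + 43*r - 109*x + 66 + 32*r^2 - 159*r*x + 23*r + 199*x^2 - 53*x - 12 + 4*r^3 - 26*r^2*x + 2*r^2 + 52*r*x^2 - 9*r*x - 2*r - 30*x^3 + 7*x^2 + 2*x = 4*r^3 + r^2*(34 - 26*x) + r*(52*x^2 - 168*x + 64) - 30*x^3 + 206*x^2 - 160*x + 24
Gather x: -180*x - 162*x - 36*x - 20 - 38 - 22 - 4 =-378*x - 84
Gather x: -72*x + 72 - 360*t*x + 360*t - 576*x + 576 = 360*t + x*(-360*t - 648) + 648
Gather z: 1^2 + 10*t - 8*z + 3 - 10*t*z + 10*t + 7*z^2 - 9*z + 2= 20*t + 7*z^2 + z*(-10*t - 17) + 6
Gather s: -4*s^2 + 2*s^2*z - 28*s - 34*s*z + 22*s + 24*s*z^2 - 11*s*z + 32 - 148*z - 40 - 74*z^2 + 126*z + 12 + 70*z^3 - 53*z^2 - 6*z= s^2*(2*z - 4) + s*(24*z^2 - 45*z - 6) + 70*z^3 - 127*z^2 - 28*z + 4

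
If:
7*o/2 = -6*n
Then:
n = -7*o/12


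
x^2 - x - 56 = (x - 8)*(x + 7)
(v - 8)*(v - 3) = v^2 - 11*v + 24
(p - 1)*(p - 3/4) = p^2 - 7*p/4 + 3/4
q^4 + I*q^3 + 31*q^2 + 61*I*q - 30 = (q - 6*I)*(q + I)^2*(q + 5*I)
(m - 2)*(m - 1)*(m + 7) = m^3 + 4*m^2 - 19*m + 14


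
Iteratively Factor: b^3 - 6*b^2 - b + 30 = (b - 5)*(b^2 - b - 6) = (b - 5)*(b + 2)*(b - 3)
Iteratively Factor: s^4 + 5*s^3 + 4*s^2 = (s + 4)*(s^3 + s^2) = (s + 1)*(s + 4)*(s^2) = s*(s + 1)*(s + 4)*(s)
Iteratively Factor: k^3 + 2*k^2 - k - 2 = (k - 1)*(k^2 + 3*k + 2) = (k - 1)*(k + 1)*(k + 2)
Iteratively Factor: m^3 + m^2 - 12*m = (m)*(m^2 + m - 12) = m*(m + 4)*(m - 3)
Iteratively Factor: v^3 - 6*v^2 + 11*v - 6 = (v - 3)*(v^2 - 3*v + 2) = (v - 3)*(v - 1)*(v - 2)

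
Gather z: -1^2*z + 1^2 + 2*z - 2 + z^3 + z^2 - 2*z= z^3 + z^2 - z - 1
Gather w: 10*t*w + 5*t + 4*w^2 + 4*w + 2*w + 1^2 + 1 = 5*t + 4*w^2 + w*(10*t + 6) + 2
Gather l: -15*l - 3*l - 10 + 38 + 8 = 36 - 18*l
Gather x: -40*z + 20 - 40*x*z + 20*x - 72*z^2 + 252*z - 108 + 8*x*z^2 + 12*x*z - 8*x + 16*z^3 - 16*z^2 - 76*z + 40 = x*(8*z^2 - 28*z + 12) + 16*z^3 - 88*z^2 + 136*z - 48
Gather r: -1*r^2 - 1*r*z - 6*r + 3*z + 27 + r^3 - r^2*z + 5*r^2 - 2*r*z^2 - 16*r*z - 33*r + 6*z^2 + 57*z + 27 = r^3 + r^2*(4 - z) + r*(-2*z^2 - 17*z - 39) + 6*z^2 + 60*z + 54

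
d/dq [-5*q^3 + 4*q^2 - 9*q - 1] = -15*q^2 + 8*q - 9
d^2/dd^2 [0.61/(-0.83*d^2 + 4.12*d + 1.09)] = (-0.840458*d^2 + 4.171912*d + 0.61*(1.66*d - 4.12)*(3.32*d - 8.24) + 1.103734)/(-0.83*d^2 + 4.12*d + 1.09)^3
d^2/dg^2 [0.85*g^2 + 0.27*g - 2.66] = 1.70000000000000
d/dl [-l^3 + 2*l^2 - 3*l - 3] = -3*l^2 + 4*l - 3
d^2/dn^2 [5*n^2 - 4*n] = 10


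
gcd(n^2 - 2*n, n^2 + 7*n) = n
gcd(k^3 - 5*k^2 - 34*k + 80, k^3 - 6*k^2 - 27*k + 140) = k + 5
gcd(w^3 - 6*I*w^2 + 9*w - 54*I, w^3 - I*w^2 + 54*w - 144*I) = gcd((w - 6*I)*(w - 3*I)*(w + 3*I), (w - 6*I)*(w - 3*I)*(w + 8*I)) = w^2 - 9*I*w - 18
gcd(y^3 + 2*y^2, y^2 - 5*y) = y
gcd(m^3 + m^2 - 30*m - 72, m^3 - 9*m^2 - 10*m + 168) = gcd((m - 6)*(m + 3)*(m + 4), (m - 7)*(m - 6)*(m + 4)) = m^2 - 2*m - 24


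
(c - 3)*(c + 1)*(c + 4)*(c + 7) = c^4 + 9*c^3 + 3*c^2 - 89*c - 84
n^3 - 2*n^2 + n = n*(n - 1)^2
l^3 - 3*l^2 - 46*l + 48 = (l - 8)*(l - 1)*(l + 6)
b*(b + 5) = b^2 + 5*b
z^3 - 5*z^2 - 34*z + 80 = (z - 8)*(z - 2)*(z + 5)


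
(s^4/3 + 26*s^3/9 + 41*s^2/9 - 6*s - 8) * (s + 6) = s^5/3 + 44*s^4/9 + 197*s^3/9 + 64*s^2/3 - 44*s - 48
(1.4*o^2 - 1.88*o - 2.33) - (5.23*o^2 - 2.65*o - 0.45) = -3.83*o^2 + 0.77*o - 1.88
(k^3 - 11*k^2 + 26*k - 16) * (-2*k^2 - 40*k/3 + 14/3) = -2*k^5 + 26*k^4/3 + 298*k^3/3 - 366*k^2 + 1004*k/3 - 224/3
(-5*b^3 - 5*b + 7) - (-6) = -5*b^3 - 5*b + 13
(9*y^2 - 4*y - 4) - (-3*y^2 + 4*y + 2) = 12*y^2 - 8*y - 6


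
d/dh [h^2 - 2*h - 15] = 2*h - 2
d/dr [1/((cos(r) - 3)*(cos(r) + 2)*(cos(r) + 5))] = (-3*sin(r)^2 + 8*cos(r) - 8)*sin(r)/((cos(r) - 3)^2*(cos(r) + 2)^2*(cos(r) + 5)^2)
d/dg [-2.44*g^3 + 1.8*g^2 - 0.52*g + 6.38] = -7.32*g^2 + 3.6*g - 0.52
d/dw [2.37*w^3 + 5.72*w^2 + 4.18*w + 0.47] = 7.11*w^2 + 11.44*w + 4.18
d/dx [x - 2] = 1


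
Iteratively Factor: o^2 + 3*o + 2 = (o + 2)*(o + 1)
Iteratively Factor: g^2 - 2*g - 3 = (g - 3)*(g + 1)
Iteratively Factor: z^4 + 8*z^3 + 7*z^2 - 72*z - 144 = (z + 4)*(z^3 + 4*z^2 - 9*z - 36) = (z + 4)^2*(z^2 - 9) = (z + 3)*(z + 4)^2*(z - 3)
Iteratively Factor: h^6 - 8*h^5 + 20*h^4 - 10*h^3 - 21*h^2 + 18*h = (h - 3)*(h^5 - 5*h^4 + 5*h^3 + 5*h^2 - 6*h) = (h - 3)^2*(h^4 - 2*h^3 - h^2 + 2*h) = (h - 3)^2*(h - 1)*(h^3 - h^2 - 2*h) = (h - 3)^2*(h - 1)*(h + 1)*(h^2 - 2*h) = (h - 3)^2*(h - 2)*(h - 1)*(h + 1)*(h)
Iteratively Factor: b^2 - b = (b - 1)*(b)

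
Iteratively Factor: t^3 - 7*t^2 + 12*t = (t - 3)*(t^2 - 4*t) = (t - 4)*(t - 3)*(t)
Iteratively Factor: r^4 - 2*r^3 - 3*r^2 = (r)*(r^3 - 2*r^2 - 3*r) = r^2*(r^2 - 2*r - 3) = r^2*(r + 1)*(r - 3)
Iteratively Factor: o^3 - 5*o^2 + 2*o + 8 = (o - 4)*(o^2 - o - 2) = (o - 4)*(o - 2)*(o + 1)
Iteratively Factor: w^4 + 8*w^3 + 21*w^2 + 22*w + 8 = (w + 2)*(w^3 + 6*w^2 + 9*w + 4) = (w + 1)*(w + 2)*(w^2 + 5*w + 4) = (w + 1)*(w + 2)*(w + 4)*(w + 1)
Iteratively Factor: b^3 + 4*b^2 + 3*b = (b)*(b^2 + 4*b + 3) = b*(b + 3)*(b + 1)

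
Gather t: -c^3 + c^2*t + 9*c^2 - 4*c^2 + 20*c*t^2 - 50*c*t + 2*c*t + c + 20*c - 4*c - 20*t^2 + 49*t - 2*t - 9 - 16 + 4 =-c^3 + 5*c^2 + 17*c + t^2*(20*c - 20) + t*(c^2 - 48*c + 47) - 21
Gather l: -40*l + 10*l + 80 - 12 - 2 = 66 - 30*l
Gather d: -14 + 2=-12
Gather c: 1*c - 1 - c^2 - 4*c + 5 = -c^2 - 3*c + 4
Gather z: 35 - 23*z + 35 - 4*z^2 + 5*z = -4*z^2 - 18*z + 70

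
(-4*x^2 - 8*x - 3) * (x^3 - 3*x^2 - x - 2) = -4*x^5 + 4*x^4 + 25*x^3 + 25*x^2 + 19*x + 6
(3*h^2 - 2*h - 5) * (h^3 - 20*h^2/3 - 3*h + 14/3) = 3*h^5 - 22*h^4 - 2*h^3/3 + 160*h^2/3 + 17*h/3 - 70/3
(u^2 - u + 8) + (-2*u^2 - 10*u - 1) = -u^2 - 11*u + 7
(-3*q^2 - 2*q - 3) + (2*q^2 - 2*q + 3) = -q^2 - 4*q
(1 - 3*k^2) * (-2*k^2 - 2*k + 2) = 6*k^4 + 6*k^3 - 8*k^2 - 2*k + 2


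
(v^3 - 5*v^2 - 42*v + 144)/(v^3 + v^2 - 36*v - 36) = (v^2 - 11*v + 24)/(v^2 - 5*v - 6)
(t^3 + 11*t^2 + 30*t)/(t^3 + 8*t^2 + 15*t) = (t + 6)/(t + 3)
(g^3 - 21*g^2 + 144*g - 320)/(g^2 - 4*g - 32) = (g^2 - 13*g + 40)/(g + 4)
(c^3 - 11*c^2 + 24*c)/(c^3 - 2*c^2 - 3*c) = (c - 8)/(c + 1)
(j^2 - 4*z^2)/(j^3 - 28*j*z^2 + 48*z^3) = (-j - 2*z)/(-j^2 - 2*j*z + 24*z^2)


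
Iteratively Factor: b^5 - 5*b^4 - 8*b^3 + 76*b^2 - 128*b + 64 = (b + 4)*(b^4 - 9*b^3 + 28*b^2 - 36*b + 16) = (b - 1)*(b + 4)*(b^3 - 8*b^2 + 20*b - 16) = (b - 4)*(b - 1)*(b + 4)*(b^2 - 4*b + 4) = (b - 4)*(b - 2)*(b - 1)*(b + 4)*(b - 2)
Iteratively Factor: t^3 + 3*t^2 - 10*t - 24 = (t + 2)*(t^2 + t - 12) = (t - 3)*(t + 2)*(t + 4)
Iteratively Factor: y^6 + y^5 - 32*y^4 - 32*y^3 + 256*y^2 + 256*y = (y - 4)*(y^5 + 5*y^4 - 12*y^3 - 80*y^2 - 64*y) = (y - 4)^2*(y^4 + 9*y^3 + 24*y^2 + 16*y) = (y - 4)^2*(y + 4)*(y^3 + 5*y^2 + 4*y) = (y - 4)^2*(y + 4)^2*(y^2 + y) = (y - 4)^2*(y + 1)*(y + 4)^2*(y)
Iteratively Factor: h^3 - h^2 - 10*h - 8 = (h + 2)*(h^2 - 3*h - 4) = (h - 4)*(h + 2)*(h + 1)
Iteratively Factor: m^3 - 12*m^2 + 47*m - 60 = (m - 4)*(m^2 - 8*m + 15) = (m - 4)*(m - 3)*(m - 5)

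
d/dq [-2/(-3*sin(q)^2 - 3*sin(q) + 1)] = -6*(2*sin(q) + 1)*cos(q)/(3*sin(q)^2 + 3*sin(q) - 1)^2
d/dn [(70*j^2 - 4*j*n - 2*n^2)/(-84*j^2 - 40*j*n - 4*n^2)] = 4*j/(9*j^2 + 6*j*n + n^2)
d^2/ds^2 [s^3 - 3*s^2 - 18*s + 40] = 6*s - 6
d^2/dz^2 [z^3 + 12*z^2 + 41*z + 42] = 6*z + 24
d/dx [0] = 0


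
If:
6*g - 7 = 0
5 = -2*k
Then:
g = 7/6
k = -5/2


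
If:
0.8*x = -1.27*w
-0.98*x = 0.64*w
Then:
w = 0.00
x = 0.00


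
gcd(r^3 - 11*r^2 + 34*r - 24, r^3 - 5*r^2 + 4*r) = r^2 - 5*r + 4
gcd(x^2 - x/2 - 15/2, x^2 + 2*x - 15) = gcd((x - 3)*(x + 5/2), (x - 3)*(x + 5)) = x - 3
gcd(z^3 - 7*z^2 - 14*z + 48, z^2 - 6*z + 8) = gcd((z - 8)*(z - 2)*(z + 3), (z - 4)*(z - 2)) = z - 2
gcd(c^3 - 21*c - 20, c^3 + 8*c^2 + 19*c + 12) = c^2 + 5*c + 4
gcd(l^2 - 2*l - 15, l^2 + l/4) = 1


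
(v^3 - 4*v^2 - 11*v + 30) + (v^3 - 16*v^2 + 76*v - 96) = 2*v^3 - 20*v^2 + 65*v - 66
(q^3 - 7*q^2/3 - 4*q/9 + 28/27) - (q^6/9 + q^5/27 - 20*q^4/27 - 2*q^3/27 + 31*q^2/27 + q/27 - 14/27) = -q^6/9 - q^5/27 + 20*q^4/27 + 29*q^3/27 - 94*q^2/27 - 13*q/27 + 14/9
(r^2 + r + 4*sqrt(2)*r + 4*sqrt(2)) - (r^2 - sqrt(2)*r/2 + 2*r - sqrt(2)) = -r + 9*sqrt(2)*r/2 + 5*sqrt(2)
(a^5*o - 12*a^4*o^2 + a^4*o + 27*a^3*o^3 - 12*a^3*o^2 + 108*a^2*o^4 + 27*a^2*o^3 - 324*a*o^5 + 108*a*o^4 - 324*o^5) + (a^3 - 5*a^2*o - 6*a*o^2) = a^5*o - 12*a^4*o^2 + a^4*o + 27*a^3*o^3 - 12*a^3*o^2 + a^3 + 108*a^2*o^4 + 27*a^2*o^3 - 5*a^2*o - 324*a*o^5 + 108*a*o^4 - 6*a*o^2 - 324*o^5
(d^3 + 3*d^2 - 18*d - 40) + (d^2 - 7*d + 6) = d^3 + 4*d^2 - 25*d - 34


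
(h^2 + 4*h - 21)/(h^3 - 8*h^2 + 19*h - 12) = (h + 7)/(h^2 - 5*h + 4)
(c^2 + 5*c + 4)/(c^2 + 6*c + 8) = (c + 1)/(c + 2)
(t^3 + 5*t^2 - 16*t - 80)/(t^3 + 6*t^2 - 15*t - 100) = (t + 4)/(t + 5)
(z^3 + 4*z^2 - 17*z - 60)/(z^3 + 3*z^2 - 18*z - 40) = (z + 3)/(z + 2)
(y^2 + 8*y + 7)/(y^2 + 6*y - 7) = (y + 1)/(y - 1)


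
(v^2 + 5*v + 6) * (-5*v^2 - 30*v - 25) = -5*v^4 - 55*v^3 - 205*v^2 - 305*v - 150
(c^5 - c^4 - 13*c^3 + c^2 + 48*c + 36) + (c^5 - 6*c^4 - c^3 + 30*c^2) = 2*c^5 - 7*c^4 - 14*c^3 + 31*c^2 + 48*c + 36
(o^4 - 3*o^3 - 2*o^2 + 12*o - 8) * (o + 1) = o^5 - 2*o^4 - 5*o^3 + 10*o^2 + 4*o - 8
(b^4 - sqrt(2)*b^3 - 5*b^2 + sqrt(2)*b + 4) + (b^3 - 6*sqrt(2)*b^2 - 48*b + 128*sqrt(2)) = b^4 - sqrt(2)*b^3 + b^3 - 6*sqrt(2)*b^2 - 5*b^2 - 48*b + sqrt(2)*b + 4 + 128*sqrt(2)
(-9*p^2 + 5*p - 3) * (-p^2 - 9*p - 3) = 9*p^4 + 76*p^3 - 15*p^2 + 12*p + 9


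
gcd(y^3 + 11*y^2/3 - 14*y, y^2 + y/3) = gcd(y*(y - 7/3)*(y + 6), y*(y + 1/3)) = y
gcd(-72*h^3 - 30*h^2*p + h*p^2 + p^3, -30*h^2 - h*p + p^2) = -6*h + p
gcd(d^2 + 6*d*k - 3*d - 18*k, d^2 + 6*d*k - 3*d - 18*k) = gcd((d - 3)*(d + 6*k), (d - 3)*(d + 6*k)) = d^2 + 6*d*k - 3*d - 18*k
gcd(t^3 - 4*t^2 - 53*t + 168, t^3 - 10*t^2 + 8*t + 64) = t - 8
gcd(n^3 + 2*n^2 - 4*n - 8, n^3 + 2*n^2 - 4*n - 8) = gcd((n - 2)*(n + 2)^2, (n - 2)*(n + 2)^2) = n^3 + 2*n^2 - 4*n - 8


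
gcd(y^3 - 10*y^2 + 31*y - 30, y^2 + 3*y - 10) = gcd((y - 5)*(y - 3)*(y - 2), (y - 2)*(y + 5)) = y - 2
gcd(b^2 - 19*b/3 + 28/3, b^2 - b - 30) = 1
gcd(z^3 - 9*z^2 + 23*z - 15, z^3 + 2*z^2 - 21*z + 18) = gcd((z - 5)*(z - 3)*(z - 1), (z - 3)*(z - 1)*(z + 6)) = z^2 - 4*z + 3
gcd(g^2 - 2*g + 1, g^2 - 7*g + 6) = g - 1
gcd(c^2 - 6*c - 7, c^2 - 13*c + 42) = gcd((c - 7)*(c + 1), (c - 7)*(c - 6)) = c - 7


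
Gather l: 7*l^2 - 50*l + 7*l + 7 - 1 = 7*l^2 - 43*l + 6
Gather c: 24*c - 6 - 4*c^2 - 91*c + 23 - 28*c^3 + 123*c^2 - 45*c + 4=-28*c^3 + 119*c^2 - 112*c + 21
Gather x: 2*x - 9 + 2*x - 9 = 4*x - 18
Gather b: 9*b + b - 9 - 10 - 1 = 10*b - 20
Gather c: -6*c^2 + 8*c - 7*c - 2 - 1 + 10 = -6*c^2 + c + 7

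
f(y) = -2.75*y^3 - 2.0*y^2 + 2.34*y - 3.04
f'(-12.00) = -1137.66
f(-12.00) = 4432.88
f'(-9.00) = -629.91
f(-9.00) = 1818.65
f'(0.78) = -5.80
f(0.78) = -3.74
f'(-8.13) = -510.44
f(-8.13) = 1323.50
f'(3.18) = -93.81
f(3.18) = -104.26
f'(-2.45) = -37.38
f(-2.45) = 19.66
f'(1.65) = -26.72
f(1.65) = -16.98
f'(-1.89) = -19.57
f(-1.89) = 3.96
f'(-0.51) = 2.23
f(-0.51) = -4.39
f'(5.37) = -257.04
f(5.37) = -474.00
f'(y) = -8.25*y^2 - 4.0*y + 2.34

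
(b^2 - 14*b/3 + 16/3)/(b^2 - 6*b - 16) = (-3*b^2 + 14*b - 16)/(3*(-b^2 + 6*b + 16))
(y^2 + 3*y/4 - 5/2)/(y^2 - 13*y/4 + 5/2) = (y + 2)/(y - 2)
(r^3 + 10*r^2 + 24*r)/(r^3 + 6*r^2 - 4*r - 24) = r*(r + 4)/(r^2 - 4)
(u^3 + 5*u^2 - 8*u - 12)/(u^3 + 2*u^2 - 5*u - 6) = (u + 6)/(u + 3)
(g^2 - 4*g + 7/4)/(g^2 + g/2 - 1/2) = (g - 7/2)/(g + 1)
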